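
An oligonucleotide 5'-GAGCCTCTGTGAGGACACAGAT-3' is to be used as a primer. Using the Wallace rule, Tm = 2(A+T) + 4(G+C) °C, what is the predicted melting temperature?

T=4, G=7, C=5, A=6
A+T = 10, G+C = 12
Tm = 4·12 + 2·10 = 48 + 20 = 68°C

68°C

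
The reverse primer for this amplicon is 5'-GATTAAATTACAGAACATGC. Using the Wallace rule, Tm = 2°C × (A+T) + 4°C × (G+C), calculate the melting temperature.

Counting bases: G=3, T=5, C=3, A=9
A+T = 14, G+C = 6
Tm = 2(14) + 4(6) = 28 + 24 = 52°C

52°C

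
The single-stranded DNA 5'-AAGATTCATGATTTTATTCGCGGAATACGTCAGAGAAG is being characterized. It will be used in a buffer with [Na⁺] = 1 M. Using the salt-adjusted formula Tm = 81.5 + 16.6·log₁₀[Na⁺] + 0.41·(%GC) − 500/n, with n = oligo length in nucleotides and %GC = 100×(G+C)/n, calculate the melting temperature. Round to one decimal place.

Length n = 38. A=13, C=5, T=11, G=9
G+C = 14, so %GC = 14/38 × 100 = 36.842%
Salt term: 16.6 × (0) = 0
GC term: 0.41 × 36.842 = 15.105; length term: −500/38 = −13.158
Tm = 81.5 + (0) + 15.105 − 13.158 = 83.447 → 83.4°C

83.4°C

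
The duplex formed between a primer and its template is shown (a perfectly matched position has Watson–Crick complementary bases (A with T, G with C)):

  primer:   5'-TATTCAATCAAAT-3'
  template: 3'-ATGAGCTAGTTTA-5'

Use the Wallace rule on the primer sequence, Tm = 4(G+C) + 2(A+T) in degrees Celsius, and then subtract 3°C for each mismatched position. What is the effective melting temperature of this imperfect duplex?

Primer base counts: A=6, T=5, G=0, C=2 → A+T=11, G+C=2
Perfect-match Tm = 2(11) + 4(2) = 22 + 8 = 30°C
Mismatches (positions where the bases are not complementary): 2 (at positions 3, 6)
Effective Tm = 30 − 2×3 = 30 − 6 = 24°C

24°C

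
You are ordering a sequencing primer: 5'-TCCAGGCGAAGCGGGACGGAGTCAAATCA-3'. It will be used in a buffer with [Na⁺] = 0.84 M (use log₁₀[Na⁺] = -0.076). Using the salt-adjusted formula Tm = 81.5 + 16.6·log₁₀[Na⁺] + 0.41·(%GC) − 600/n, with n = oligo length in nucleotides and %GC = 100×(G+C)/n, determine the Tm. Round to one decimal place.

Length n = 29. C=7, T=3, A=9, G=10
G+C = 17, so %GC = 17/29 × 100 = 58.621%
Salt term: 16.6 × (-0.076) = -1.262
GC term: 0.41 × 58.621 = 24.035; length term: −600/29 = −20.69
Tm = 81.5 + (-1.262) + 24.035 − 20.69 = 83.583 → 83.6°C

83.6°C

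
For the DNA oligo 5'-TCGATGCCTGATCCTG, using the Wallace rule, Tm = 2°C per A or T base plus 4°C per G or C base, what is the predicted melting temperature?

50°C

Counting bases: A=2, G=4, C=5, T=5
So N_AT = 7 and N_GC = 9.
Tm = 2(7) + 4(9) = 14 + 36 = 50°C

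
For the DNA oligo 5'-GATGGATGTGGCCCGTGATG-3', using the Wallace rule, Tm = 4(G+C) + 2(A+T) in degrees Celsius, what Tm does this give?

G=9, T=5, C=3, A=3
So N_AT = 8 and N_GC = 12.
Tm = 2(8) + 4(12) = 16 + 48 = 64°C

64°C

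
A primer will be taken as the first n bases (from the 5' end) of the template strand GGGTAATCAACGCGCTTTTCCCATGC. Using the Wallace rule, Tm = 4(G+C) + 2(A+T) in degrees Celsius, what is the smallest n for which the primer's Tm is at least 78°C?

n = 26

First 25 bases: GGGTAATCAACGCGCTTTTCCCATG → Tm = 76°C (< 78°C)
First 26 bases: GGGTAATCAACGCGCTTTTCCCATGC → Tm = 80°C (≥ 78°C)
Since every base adds ≥2°C, Tm only increases with n, so the threshold is first crossed at n = 26.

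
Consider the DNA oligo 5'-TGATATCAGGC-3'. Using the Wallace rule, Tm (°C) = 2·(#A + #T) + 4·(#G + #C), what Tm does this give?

Scanning the sequence gives C=2, T=3, G=3, A=3.
A+T = 6, G+C = 5
Tm = 2×6 + 4×5 = 32°C

32°C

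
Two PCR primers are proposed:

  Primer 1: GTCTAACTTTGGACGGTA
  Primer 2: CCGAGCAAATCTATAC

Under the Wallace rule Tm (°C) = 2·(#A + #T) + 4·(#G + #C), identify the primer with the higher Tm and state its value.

Primer 1: A+T=10, G+C=8 → Tm = 2(10)+4(8) = 52°C
Primer 2: A+T=9, G+C=7 → Tm = 2(9)+4(7) = 46°C
52°C vs 46°C → primer 1 is higher.

Primer 1, 52°C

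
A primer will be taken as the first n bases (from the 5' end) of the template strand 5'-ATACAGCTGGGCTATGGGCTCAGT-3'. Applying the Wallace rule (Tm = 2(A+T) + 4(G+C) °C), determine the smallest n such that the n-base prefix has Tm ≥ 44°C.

First 14 bases: ATACAGCTGGGCTA → Tm = 42°C (< 44°C)
First 15 bases: ATACAGCTGGGCTAT → Tm = 44°C (≥ 44°C)
Since every base adds ≥2°C, Tm only increases with n, so the threshold is first crossed at n = 15.

n = 15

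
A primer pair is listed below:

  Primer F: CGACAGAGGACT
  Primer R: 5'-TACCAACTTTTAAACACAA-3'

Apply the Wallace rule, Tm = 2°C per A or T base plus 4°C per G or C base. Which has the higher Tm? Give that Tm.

Primer R, 48°C

Primer F: A+T=5, G+C=7 → Tm = 2(5)+4(7) = 38°C
Primer R: A+T=14, G+C=5 → Tm = 2(14)+4(5) = 48°C
38°C vs 48°C → primer R is higher.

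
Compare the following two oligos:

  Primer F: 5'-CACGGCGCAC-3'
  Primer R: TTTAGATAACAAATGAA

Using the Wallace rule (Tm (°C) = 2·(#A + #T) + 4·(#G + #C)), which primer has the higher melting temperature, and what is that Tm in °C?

Primer F: A+T=2, G+C=8 → Tm = 2(2)+4(8) = 36°C
Primer R: A+T=14, G+C=3 → Tm = 2(14)+4(3) = 40°C
36°C vs 40°C → primer R is higher.

Primer R, 40°C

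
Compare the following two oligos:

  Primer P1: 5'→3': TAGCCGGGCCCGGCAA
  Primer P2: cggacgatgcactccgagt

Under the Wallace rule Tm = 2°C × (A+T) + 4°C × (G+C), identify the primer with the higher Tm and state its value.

Primer P2, 62°C

Primer P1: A+T=4, G+C=12 → Tm = 2(4)+4(12) = 56°C
Primer P2: A+T=7, G+C=12 → Tm = 2(7)+4(12) = 62°C
56°C vs 62°C → primer P2 is higher.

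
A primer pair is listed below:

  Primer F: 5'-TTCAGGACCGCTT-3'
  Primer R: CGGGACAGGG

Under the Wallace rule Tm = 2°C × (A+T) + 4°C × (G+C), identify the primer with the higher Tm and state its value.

Primer F, 40°C

Primer F: A+T=6, G+C=7 → Tm = 2(6)+4(7) = 40°C
Primer R: A+T=2, G+C=8 → Tm = 2(2)+4(8) = 36°C
40°C vs 36°C → primer F is higher.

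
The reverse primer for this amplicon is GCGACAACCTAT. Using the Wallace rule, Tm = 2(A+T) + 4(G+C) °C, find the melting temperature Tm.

Scanning the sequence gives T=2, G=2, A=4, C=4.
AT pairs contribute 6, GC pairs contribute 6.
Tm = 2(6) + 4(6) = 12 + 24 = 36°C

36°C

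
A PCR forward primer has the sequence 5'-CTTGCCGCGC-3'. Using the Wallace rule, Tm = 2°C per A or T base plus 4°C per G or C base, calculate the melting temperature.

Base counts: A=0, C=5, T=2, G=3
A+T = 2, G+C = 8
Tm = 2×2 + 4×8 = 36°C

36°C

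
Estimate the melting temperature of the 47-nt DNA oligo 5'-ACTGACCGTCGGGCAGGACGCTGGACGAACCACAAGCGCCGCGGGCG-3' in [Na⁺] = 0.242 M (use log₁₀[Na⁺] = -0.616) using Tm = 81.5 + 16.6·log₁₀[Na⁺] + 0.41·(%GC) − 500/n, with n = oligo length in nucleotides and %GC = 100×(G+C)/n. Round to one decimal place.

Length n = 47. G=18, A=10, T=3, C=16
G+C = 34, so %GC = 34/47 × 100 = 72.34%
Salt term: 16.6 × (-0.616) = -10.226
GC term: 0.41 × 72.34 = 29.659; length term: −500/47 = −10.638
Tm = 81.5 + (-10.226) + 29.659 − 10.638 = 90.295 → 90.3°C

90.3°C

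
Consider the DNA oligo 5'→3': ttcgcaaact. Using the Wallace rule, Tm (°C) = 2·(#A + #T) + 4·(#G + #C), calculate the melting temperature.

28°C

G=1, T=3, C=3, A=3
AT pairs contribute 6, GC pairs contribute 4.
Tm = 2(6) + 4(4) = 12 + 16 = 28°C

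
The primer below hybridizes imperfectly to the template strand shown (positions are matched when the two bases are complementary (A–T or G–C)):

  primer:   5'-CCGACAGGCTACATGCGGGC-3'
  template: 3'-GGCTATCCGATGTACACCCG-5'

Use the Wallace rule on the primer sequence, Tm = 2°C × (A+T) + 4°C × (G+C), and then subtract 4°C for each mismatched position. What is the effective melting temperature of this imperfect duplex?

60°C

Primer base counts: A=4, T=2, G=7, C=7 → A+T=6, G+C=14
Perfect-match Tm = 2(6) + 4(14) = 12 + 56 = 68°C
Mismatches (positions where the bases are not complementary): 2 (at positions 5, 16)
Effective Tm = 68 − 2×4 = 68 − 8 = 60°C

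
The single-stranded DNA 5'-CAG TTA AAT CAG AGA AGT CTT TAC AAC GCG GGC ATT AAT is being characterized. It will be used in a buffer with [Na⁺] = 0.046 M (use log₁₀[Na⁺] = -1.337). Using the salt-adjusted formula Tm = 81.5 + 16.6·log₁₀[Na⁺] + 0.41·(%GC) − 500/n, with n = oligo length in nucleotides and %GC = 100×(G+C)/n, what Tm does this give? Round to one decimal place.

62.3°C

Length n = 39. A=14, C=7, G=8, T=10
G+C = 15, so %GC = 15/39 × 100 = 38.462%
Salt term: 16.6 × (-1.337) = -22.194
GC term: 0.41 × 38.462 = 15.769; length term: −500/39 = −12.821
Tm = 81.5 + (-22.194) + 15.769 − 12.821 = 62.254 → 62.3°C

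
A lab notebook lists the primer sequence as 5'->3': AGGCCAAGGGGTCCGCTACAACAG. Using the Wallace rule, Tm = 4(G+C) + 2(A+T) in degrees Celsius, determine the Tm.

Counting bases: C=7, G=8, T=2, A=7
A+T = 9, G+C = 15
Tm = 4·15 + 2·9 = 60 + 18 = 78°C

78°C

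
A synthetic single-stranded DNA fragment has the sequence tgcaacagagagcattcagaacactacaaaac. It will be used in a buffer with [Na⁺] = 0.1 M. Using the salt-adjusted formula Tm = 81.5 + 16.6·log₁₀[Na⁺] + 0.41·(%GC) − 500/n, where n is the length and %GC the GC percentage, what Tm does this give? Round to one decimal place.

Length n = 32. Counting bases: G=5, C=8, A=15, T=4
G+C = 13, so %GC = 13/32 × 100 = 40.625%
Salt term: 16.6 × (-1) = -16.6
GC term: 0.41 × 40.625 = 16.656; length term: −500/32 = −15.625
Tm = 81.5 + (-16.6) + 16.656 − 15.625 = 65.931 → 65.9°C

65.9°C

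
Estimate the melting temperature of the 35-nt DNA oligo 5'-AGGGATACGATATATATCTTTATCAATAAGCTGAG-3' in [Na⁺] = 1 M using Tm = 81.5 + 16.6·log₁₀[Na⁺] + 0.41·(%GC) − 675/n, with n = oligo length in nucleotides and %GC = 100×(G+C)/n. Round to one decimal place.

Length n = 35. Base counts: C=4, T=11, A=13, G=7
G+C = 11, so %GC = 11/35 × 100 = 31.429%
Salt term: 16.6 × (0) = 0
GC term: 0.41 × 31.429 = 12.886; length term: −675/35 = −19.286
Tm = 81.5 + (0) + 12.886 − 19.286 = 75.1 → 75.1°C

75.1°C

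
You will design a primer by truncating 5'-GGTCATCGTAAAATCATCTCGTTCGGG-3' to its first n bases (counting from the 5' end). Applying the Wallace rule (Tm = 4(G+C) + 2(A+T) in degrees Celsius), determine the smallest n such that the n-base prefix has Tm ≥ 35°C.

First 12 bases: GGTCATCGTAAA → Tm = 34°C (< 35°C)
First 13 bases: GGTCATCGTAAAA → Tm = 36°C (≥ 35°C)
Each additional base adds 2°C (A/T) or 4°C (G/C), so Tm is non-decreasing in n; n = 13 is the first length to reach 35°C.

n = 13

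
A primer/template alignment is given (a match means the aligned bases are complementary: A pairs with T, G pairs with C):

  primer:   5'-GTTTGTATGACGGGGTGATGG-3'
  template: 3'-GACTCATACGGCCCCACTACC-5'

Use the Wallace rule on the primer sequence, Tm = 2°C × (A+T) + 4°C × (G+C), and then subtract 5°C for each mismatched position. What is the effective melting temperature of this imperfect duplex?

Primer base counts: A=3, T=7, G=10, C=1 → A+T=10, G+C=11
Perfect-match Tm = 2(10) + 4(11) = 20 + 44 = 64°C
Mismatches (positions where the bases are not complementary): 4 (at positions 1, 3, 4, 10)
Effective Tm = 64 − 4×5 = 64 − 20 = 44°C

44°C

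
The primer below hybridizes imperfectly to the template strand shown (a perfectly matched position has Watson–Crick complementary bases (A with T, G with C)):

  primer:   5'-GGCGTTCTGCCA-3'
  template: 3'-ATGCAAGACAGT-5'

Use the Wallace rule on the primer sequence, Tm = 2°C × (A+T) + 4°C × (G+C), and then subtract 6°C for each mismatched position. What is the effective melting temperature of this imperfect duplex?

Primer base counts: A=1, T=3, G=4, C=4 → A+T=4, G+C=8
Perfect-match Tm = 2(4) + 4(8) = 8 + 32 = 40°C
Mismatches (positions where the bases are not complementary): 3 (at positions 1, 2, 10)
Effective Tm = 40 − 3×6 = 40 − 18 = 22°C

22°C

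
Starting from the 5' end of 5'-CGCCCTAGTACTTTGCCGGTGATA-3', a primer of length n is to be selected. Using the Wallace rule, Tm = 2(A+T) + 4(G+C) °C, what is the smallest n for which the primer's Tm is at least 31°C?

First 9 bases: CGCCCTAGT → Tm = 30°C (< 31°C)
First 10 bases: CGCCCTAGTA → Tm = 32°C (≥ 31°C)
Each additional base adds 2°C (A/T) or 4°C (G/C), so Tm is non-decreasing in n; n = 10 is the first length to reach 31°C.

n = 10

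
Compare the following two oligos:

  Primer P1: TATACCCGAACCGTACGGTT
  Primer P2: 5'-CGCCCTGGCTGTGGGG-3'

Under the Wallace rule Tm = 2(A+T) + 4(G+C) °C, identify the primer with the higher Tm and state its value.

Primer P1: A+T=10, G+C=10 → Tm = 2(10)+4(10) = 60°C
Primer P2: A+T=3, G+C=13 → Tm = 2(3)+4(13) = 58°C
60°C vs 58°C → primer P1 is higher.

Primer P1, 60°C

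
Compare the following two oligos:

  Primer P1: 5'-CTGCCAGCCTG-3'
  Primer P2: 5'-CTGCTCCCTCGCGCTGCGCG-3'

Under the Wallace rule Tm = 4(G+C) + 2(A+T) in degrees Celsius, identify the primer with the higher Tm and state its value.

Primer P1: A+T=3, G+C=8 → Tm = 2(3)+4(8) = 38°C
Primer P2: A+T=4, G+C=16 → Tm = 2(4)+4(16) = 72°C
38°C vs 72°C → primer P2 is higher.

Primer P2, 72°C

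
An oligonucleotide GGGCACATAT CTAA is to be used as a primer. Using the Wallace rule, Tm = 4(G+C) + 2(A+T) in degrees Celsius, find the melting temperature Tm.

40°C

Base counts: G=3, T=3, A=5, C=3
AT pairs contribute 8, GC pairs contribute 6.
Tm = 4·6 + 2·8 = 24 + 16 = 40°C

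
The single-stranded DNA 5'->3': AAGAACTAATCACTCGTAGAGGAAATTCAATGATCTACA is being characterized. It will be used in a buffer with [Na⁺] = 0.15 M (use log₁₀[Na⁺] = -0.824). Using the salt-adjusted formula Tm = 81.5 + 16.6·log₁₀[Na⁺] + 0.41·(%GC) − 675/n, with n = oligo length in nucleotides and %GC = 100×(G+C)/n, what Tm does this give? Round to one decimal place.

64.2°C

Length n = 39. T=9, C=7, G=6, A=17
G+C = 13, so %GC = 13/39 × 100 = 33.333%
Salt term: 16.6 × (-0.824) = -13.678
GC term: 0.41 × 33.333 = 13.667; length term: −675/39 = −17.308
Tm = 81.5 + (-13.678) + 13.667 − 17.308 = 64.181 → 64.2°C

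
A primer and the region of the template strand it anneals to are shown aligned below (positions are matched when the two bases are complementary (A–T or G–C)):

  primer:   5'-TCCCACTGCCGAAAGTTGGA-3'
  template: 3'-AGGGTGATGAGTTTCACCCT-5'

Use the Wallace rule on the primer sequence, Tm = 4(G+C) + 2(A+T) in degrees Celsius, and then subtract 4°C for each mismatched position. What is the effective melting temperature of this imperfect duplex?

46°C

Primer base counts: A=5, T=4, G=5, C=6 → A+T=9, G+C=11
Perfect-match Tm = 2(9) + 4(11) = 18 + 44 = 62°C
Mismatches (positions where the bases are not complementary): 4 (at positions 8, 10, 11, 17)
Effective Tm = 62 − 4×4 = 62 − 16 = 46°C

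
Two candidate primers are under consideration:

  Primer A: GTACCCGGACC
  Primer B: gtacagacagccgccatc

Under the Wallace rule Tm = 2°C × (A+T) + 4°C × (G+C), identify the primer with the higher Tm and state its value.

Primer B, 58°C

Primer A: A+T=3, G+C=8 → Tm = 2(3)+4(8) = 38°C
Primer B: A+T=7, G+C=11 → Tm = 2(7)+4(11) = 58°C
38°C vs 58°C → primer B is higher.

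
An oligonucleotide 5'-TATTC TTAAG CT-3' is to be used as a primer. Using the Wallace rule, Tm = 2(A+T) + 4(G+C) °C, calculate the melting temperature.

30°C

A=3, T=6, C=2, G=1
So N_AT = 9 and N_GC = 3.
Tm = 4·3 + 2·9 = 12 + 18 = 30°C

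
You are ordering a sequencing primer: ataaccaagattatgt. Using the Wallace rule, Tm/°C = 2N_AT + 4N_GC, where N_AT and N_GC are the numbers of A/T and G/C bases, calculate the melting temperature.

40°C

Scanning the sequence gives C=2, G=2, A=7, T=5.
A+T = 12, G+C = 4
Tm = 2×12 + 4×4 = 40°C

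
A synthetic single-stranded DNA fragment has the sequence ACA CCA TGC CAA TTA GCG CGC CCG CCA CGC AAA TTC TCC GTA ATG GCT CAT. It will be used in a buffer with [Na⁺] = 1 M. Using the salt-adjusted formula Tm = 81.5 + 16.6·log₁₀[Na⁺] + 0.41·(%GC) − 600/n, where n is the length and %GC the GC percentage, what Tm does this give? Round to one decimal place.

92.2°C

Length n = 51. C=19, A=13, G=9, T=10
G+C = 28, so %GC = 28/51 × 100 = 54.902%
Salt term: 16.6 × (0) = 0
GC term: 0.41 × 54.902 = 22.51; length term: −600/51 = −11.765
Tm = 81.5 + (0) + 22.51 − 11.765 = 92.245 → 92.2°C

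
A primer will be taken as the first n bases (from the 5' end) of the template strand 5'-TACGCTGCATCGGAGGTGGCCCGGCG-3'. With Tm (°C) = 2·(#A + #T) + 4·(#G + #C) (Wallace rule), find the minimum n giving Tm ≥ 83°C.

First 24 bases: TACGCTGCATCGGAGGTGGCCCGG → Tm = 82°C (< 83°C)
First 25 bases: TACGCTGCATCGGAGGTGGCCCGGC → Tm = 86°C (≥ 83°C)
Since every base adds ≥2°C, Tm only increases with n, so the threshold is first crossed at n = 25.

n = 25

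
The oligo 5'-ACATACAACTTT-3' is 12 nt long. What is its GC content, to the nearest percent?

Base counts: C=3, T=4, A=5, G=0
G+C = 0 + 3 = 3 out of 12 bases
%GC = 3/12 × 100 = 25% ≈ 25%

25%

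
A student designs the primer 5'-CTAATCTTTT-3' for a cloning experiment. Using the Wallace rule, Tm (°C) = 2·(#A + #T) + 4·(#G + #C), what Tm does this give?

C=2, A=2, T=6, G=0
AT pairs contribute 8, GC pairs contribute 2.
Tm = 4·2 + 2·8 = 8 + 16 = 24°C

24°C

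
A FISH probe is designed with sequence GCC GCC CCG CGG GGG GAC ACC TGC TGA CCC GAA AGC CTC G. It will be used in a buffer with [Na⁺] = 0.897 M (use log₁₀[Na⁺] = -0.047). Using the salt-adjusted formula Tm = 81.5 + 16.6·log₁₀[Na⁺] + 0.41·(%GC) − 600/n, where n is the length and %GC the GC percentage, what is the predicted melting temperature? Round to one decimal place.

Length n = 40. Scanning the sequence gives A=6, C=17, T=3, G=14.
G+C = 31, so %GC = 31/40 × 100 = 77.5%
Salt term: 16.6 × (-0.047) = -0.78
GC term: 0.41 × 77.5 = 31.775; length term: −600/40 = −15
Tm = 81.5 + (-0.78) + 31.775 − 15 = 97.495 → 97.5°C

97.5°C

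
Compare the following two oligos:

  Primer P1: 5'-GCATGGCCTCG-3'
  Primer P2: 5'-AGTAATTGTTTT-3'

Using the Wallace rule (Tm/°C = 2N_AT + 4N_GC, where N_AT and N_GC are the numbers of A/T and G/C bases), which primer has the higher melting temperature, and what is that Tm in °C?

Primer P1, 38°C

Primer P1: A+T=3, G+C=8 → Tm = 2(3)+4(8) = 38°C
Primer P2: A+T=10, G+C=2 → Tm = 2(10)+4(2) = 28°C
38°C vs 28°C → primer P1 is higher.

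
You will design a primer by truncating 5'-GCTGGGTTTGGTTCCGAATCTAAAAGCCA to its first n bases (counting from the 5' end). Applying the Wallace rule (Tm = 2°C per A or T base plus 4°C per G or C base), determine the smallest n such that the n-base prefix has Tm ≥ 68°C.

First 22 bases: GCTGGGTTTGGTTCCGAATCTA → Tm = 66°C (< 68°C)
First 23 bases: GCTGGGTTTGGTTCCGAATCTAA → Tm = 68°C (≥ 68°C)
Each additional base adds 2°C (A/T) or 4°C (G/C), so Tm is non-decreasing in n; n = 23 is the first length to reach 68°C.

n = 23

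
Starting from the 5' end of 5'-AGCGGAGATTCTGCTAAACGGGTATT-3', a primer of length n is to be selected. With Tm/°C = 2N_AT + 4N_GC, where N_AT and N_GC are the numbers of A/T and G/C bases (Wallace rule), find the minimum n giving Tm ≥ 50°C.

n = 17

First 16 bases: AGCGGAGATTCTGCTA → Tm = 48°C (< 50°C)
First 17 bases: AGCGGAGATTCTGCTAA → Tm = 50°C (≥ 50°C)
Since every base adds ≥2°C, Tm only increases with n, so the threshold is first crossed at n = 17.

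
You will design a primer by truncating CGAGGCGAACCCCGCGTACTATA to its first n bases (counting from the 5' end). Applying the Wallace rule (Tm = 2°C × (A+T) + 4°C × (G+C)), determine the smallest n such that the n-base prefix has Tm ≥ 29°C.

First 8 bases: CGAGGCGA → Tm = 28°C (< 29°C)
First 9 bases: CGAGGCGAA → Tm = 30°C (≥ 29°C)
Each additional base adds 2°C (A/T) or 4°C (G/C), so Tm is non-decreasing in n; n = 9 is the first length to reach 29°C.

n = 9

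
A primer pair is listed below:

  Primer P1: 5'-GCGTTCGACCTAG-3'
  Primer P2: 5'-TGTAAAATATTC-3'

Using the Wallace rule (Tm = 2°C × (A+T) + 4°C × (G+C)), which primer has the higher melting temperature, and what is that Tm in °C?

Primer P1: A+T=5, G+C=8 → Tm = 2(5)+4(8) = 42°C
Primer P2: A+T=10, G+C=2 → Tm = 2(10)+4(2) = 28°C
42°C vs 28°C → primer P1 is higher.

Primer P1, 42°C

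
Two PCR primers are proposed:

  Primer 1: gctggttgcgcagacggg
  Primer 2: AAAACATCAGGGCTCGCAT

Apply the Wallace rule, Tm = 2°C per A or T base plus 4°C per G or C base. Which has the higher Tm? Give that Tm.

Primer 1: A+T=5, G+C=13 → Tm = 2(5)+4(13) = 62°C
Primer 2: A+T=10, G+C=9 → Tm = 2(10)+4(9) = 56°C
62°C vs 56°C → primer 1 is higher.

Primer 1, 62°C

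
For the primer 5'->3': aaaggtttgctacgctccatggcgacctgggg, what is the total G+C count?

Counting bases: C=8, G=11, T=7, A=6
Total G or C: 11 + 8 = 19

19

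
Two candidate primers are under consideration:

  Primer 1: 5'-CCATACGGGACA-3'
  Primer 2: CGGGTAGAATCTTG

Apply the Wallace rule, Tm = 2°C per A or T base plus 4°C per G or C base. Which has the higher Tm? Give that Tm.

Primer 2, 42°C

Primer 1: A+T=5, G+C=7 → Tm = 2(5)+4(7) = 38°C
Primer 2: A+T=7, G+C=7 → Tm = 2(7)+4(7) = 42°C
38°C vs 42°C → primer 2 is higher.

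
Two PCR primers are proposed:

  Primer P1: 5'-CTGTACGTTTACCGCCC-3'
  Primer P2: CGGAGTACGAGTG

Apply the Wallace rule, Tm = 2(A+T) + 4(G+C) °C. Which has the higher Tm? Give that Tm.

Primer P1, 54°C

Primer P1: A+T=7, G+C=10 → Tm = 2(7)+4(10) = 54°C
Primer P2: A+T=5, G+C=8 → Tm = 2(5)+4(8) = 42°C
54°C vs 42°C → primer P1 is higher.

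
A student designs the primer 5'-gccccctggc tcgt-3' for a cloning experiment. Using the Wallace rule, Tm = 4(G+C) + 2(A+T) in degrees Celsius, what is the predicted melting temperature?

Counting bases: A=0, T=3, G=4, C=7
So N_AT = 3 and N_GC = 11.
Tm = 2(3) + 4(11) = 6 + 44 = 50°C

50°C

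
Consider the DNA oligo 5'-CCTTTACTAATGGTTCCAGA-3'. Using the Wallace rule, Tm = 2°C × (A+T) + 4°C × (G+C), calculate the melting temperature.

Counting bases: A=5, C=5, T=7, G=3
A+T = 12, G+C = 8
Tm = 4·8 + 2·12 = 32 + 24 = 56°C

56°C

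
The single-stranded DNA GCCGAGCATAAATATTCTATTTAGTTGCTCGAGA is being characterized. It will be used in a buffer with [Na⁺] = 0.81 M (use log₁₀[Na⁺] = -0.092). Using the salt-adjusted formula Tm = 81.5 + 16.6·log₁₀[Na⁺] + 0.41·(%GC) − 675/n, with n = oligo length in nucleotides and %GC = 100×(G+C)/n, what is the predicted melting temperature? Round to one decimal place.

75.8°C

Length n = 34. Counting bases: A=10, G=7, T=11, C=6
G+C = 13, so %GC = 13/34 × 100 = 38.235%
Salt term: 16.6 × (-0.092) = -1.527
GC term: 0.41 × 38.235 = 15.676; length term: −675/34 = −19.853
Tm = 81.5 + (-1.527) + 15.676 − 19.853 = 75.796 → 75.8°C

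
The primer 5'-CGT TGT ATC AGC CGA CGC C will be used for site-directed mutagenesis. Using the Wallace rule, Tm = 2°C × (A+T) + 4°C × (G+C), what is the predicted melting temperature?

Counting bases: G=5, A=3, C=7, T=4
A+T = 7, G+C = 12
Tm = 2(7) + 4(12) = 14 + 48 = 62°C

62°C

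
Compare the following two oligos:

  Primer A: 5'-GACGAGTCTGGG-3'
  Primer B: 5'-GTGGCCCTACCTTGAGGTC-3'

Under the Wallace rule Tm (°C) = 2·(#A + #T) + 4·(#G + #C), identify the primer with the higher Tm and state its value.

Primer B, 62°C

Primer A: A+T=4, G+C=8 → Tm = 2(4)+4(8) = 40°C
Primer B: A+T=7, G+C=12 → Tm = 2(7)+4(12) = 62°C
40°C vs 62°C → primer B is higher.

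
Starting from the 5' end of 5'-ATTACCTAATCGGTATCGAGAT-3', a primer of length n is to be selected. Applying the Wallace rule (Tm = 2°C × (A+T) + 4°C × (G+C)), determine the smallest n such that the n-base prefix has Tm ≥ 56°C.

n = 20

First 19 bases: ATTACCTAATCGGTATCGA → Tm = 52°C (< 56°C)
First 20 bases: ATTACCTAATCGGTATCGAG → Tm = 56°C (≥ 56°C)
Since every base adds ≥2°C, Tm only increases with n, so the threshold is first crossed at n = 20.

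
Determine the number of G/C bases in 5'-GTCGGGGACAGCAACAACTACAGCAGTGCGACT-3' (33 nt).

G=10, C=9, A=10, T=4
G+C = 10 + 9 = 19

19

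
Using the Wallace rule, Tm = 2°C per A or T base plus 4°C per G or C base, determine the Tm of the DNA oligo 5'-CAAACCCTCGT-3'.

34°C

A=3, C=5, T=2, G=1
A+T = 5, G+C = 6
Tm = 2(5) + 4(6) = 10 + 24 = 34°C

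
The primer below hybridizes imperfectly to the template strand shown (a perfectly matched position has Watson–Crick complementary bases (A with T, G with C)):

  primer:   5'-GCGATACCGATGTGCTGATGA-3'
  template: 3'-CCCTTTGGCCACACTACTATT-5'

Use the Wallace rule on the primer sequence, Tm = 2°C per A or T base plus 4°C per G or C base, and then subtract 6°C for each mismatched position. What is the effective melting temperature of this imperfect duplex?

34°C

Primer base counts: A=5, T=5, G=7, C=4 → A+T=10, G+C=11
Perfect-match Tm = 2(10) + 4(11) = 20 + 44 = 64°C
Mismatches (positions where the bases are not complementary): 5 (at positions 2, 5, 10, 15, 20)
Effective Tm = 64 − 5×6 = 64 − 30 = 34°C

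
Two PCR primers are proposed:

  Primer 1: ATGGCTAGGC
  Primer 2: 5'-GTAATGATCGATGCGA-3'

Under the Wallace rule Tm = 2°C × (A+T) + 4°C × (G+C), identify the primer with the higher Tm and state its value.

Primer 1: A+T=4, G+C=6 → Tm = 2(4)+4(6) = 32°C
Primer 2: A+T=9, G+C=7 → Tm = 2(9)+4(7) = 46°C
32°C vs 46°C → primer 2 is higher.

Primer 2, 46°C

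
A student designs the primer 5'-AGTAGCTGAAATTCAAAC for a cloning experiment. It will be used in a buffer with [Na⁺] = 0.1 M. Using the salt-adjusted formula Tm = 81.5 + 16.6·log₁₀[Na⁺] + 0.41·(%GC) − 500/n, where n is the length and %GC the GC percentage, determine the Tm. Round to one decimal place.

50.8°C

Length n = 18. Counting bases: G=3, T=4, A=8, C=3
G+C = 6, so %GC = 6/18 × 100 = 33.333%
Salt term: 16.6 × (-1) = -16.6
GC term: 0.41 × 33.333 = 13.667; length term: −500/18 = −27.778
Tm = 81.5 + (-16.6) + 13.667 − 27.778 = 50.789 → 50.8°C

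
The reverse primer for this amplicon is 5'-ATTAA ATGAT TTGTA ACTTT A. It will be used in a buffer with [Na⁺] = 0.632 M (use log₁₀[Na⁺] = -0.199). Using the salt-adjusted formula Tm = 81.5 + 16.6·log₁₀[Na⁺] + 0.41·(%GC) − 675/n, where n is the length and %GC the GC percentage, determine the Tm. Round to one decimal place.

Length n = 21. Base counts: A=8, G=2, T=10, C=1
G+C = 3, so %GC = 3/21 × 100 = 14.286%
Salt term: 16.6 × (-0.199) = -3.303
GC term: 0.41 × 14.286 = 5.857; length term: −675/21 = −32.143
Tm = 81.5 + (-3.303) + 5.857 − 32.143 = 51.911 → 51.9°C

51.9°C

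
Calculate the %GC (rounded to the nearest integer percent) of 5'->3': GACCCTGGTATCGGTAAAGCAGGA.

Scanning the sequence gives G=8, A=7, C=5, T=4.
G+C = 8 + 5 = 13 out of 24 bases
%GC = 13/24 × 100 = 54.17% ≈ 54%

54%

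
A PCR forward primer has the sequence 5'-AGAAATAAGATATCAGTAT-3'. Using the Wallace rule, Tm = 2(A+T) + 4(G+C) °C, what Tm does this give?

46°C

Scanning the sequence gives G=3, T=5, C=1, A=10.
A+T = 15, G+C = 4
Tm = 2(15) + 4(4) = 30 + 16 = 46°C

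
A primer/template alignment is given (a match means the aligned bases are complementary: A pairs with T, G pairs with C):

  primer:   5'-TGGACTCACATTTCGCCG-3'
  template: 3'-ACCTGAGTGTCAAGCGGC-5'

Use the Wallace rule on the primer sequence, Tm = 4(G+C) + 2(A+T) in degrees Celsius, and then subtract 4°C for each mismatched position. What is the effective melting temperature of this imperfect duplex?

Primer base counts: A=3, T=5, G=4, C=6 → A+T=8, G+C=10
Perfect-match Tm = 2(8) + 4(10) = 16 + 40 = 56°C
Mismatches (positions where the bases are not complementary): 1 (at position 11)
Effective Tm = 56 − 1×4 = 56 − 4 = 52°C

52°C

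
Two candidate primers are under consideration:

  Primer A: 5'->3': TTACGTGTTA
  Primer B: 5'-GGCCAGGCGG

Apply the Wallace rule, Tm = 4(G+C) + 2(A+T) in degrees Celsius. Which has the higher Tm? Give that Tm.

Primer B, 38°C

Primer A: A+T=7, G+C=3 → Tm = 2(7)+4(3) = 26°C
Primer B: A+T=1, G+C=9 → Tm = 2(1)+4(9) = 38°C
26°C vs 38°C → primer B is higher.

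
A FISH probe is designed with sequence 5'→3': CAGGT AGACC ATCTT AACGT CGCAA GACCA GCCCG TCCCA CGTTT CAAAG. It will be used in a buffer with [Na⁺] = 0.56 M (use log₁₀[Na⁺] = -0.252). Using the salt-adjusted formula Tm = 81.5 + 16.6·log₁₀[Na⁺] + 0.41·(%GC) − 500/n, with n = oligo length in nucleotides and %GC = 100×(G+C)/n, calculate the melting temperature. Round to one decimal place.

Length n = 50. Base counts: A=14, G=10, C=17, T=9
G+C = 27, so %GC = 27/50 × 100 = 54%
Salt term: 16.6 × (-0.252) = -4.183
GC term: 0.41 × 54 = 22.14; length term: −500/50 = −10
Tm = 81.5 + (-4.183) + 22.14 − 10 = 89.457 → 89.5°C

89.5°C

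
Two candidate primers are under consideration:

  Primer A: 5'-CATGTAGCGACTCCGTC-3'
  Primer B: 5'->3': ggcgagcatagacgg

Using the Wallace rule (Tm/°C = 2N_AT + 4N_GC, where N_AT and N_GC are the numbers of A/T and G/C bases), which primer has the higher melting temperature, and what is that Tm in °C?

Primer A: A+T=7, G+C=10 → Tm = 2(7)+4(10) = 54°C
Primer B: A+T=5, G+C=10 → Tm = 2(5)+4(10) = 50°C
54°C vs 50°C → primer A is higher.

Primer A, 54°C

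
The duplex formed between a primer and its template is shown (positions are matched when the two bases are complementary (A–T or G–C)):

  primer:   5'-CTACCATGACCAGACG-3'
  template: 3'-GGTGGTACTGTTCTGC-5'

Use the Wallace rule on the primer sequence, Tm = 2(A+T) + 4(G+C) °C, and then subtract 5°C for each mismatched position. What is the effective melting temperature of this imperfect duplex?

Primer base counts: A=5, T=2, G=3, C=6 → A+T=7, G+C=9
Perfect-match Tm = 2(7) + 4(9) = 14 + 36 = 50°C
Mismatches (positions where the bases are not complementary): 2 (at positions 2, 11)
Effective Tm = 50 − 2×5 = 50 − 10 = 40°C

40°C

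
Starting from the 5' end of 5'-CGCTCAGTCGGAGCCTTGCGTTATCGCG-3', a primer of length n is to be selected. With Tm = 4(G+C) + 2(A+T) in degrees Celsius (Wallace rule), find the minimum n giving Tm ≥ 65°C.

First 19 bases: CGCTCAGTCGGAGCCTTGC → Tm = 64°C (< 65°C)
First 20 bases: CGCTCAGTCGGAGCCTTGCG → Tm = 68°C (≥ 65°C)
Since every base adds ≥2°C, Tm only increases with n, so the threshold is first crossed at n = 20.

n = 20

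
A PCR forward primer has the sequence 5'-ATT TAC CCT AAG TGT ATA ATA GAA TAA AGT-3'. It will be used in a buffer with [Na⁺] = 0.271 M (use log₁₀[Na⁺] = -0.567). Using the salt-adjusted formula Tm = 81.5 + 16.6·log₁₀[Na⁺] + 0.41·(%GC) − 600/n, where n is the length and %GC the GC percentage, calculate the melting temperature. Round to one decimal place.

Length n = 30. Base counts: T=10, C=3, A=13, G=4
G+C = 7, so %GC = 7/30 × 100 = 23.333%
Salt term: 16.6 × (-0.567) = -9.412
GC term: 0.41 × 23.333 = 9.567; length term: −600/30 = −20
Tm = 81.5 + (-9.412) + 9.567 − 20 = 61.655 → 61.7°C

61.7°C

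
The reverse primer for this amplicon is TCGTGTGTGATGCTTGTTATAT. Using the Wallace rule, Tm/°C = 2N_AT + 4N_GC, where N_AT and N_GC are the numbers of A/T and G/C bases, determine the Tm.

Counting bases: A=3, C=2, T=11, G=6
So N_AT = 14 and N_GC = 8.
Tm = 2×14 + 4×8 = 60°C

60°C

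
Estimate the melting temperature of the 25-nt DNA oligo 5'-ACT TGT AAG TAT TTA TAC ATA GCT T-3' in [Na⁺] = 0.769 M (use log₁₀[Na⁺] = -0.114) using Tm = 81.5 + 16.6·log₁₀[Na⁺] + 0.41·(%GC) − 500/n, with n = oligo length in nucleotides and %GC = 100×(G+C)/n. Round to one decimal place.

Length n = 25. Base counts: C=3, T=11, G=3, A=8
G+C = 6, so %GC = 6/25 × 100 = 24%
Salt term: 16.6 × (-0.114) = -1.892
GC term: 0.41 × 24 = 9.84; length term: −500/25 = −20
Tm = 81.5 + (-1.892) + 9.84 − 20 = 69.448 → 69.4°C

69.4°C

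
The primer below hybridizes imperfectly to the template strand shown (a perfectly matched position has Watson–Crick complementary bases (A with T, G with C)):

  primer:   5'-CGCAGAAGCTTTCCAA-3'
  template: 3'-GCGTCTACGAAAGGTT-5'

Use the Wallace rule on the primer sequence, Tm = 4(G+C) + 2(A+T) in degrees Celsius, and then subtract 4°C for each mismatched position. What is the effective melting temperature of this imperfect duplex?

Primer base counts: A=5, T=3, G=3, C=5 → A+T=8, G+C=8
Perfect-match Tm = 2(8) + 4(8) = 16 + 32 = 48°C
Mismatches (positions where the bases are not complementary): 1 (at position 7)
Effective Tm = 48 − 1×4 = 48 − 4 = 44°C

44°C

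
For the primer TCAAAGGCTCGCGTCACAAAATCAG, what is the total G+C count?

Counting bases: C=7, T=4, G=5, A=9
Total G or C: 5 + 7 = 12

12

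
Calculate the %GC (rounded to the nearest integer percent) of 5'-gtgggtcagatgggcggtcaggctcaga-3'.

64%

Counting bases: C=5, T=5, A=5, G=13
G+C = 13 + 5 = 18 out of 28 bases
%GC = 18/28 × 100 = 64.29% ≈ 64%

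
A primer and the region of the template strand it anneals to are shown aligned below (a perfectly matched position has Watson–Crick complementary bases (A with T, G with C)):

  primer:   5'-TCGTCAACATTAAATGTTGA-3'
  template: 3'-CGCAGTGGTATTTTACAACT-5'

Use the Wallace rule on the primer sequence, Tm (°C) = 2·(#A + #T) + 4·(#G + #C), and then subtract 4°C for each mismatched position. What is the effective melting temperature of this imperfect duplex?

40°C

Primer base counts: A=7, T=7, G=3, C=3 → A+T=14, G+C=6
Perfect-match Tm = 2(14) + 4(6) = 28 + 24 = 52°C
Mismatches (positions where the bases are not complementary): 3 (at positions 1, 7, 11)
Effective Tm = 52 − 3×4 = 52 − 12 = 40°C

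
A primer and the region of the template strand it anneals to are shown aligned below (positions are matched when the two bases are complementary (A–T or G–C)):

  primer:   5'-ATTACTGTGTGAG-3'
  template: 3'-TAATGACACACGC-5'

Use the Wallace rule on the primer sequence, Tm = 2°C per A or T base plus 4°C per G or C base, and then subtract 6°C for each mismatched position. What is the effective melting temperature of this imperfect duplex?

Primer base counts: A=3, T=5, G=4, C=1 → A+T=8, G+C=5
Perfect-match Tm = 2(8) + 4(5) = 16 + 20 = 36°C
Mismatches (positions where the bases are not complementary): 1 (at position 12)
Effective Tm = 36 − 1×6 = 36 − 6 = 30°C

30°C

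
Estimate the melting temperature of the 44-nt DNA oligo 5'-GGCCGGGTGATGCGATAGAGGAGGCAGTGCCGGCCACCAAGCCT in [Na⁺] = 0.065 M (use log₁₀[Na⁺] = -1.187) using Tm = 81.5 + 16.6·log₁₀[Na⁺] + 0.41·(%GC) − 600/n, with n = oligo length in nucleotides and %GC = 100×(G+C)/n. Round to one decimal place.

Length n = 44. A=9, G=18, T=5, C=12
G+C = 30, so %GC = 30/44 × 100 = 68.182%
Salt term: 16.6 × (-1.187) = -19.704
GC term: 0.41 × 68.182 = 27.955; length term: −600/44 = −13.636
Tm = 81.5 + (-19.704) + 27.955 − 13.636 = 76.115 → 76.1°C

76.1°C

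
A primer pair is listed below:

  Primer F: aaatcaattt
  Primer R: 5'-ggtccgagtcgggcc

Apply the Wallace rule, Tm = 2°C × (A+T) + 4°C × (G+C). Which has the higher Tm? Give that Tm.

Primer F: A+T=9, G+C=1 → Tm = 2(9)+4(1) = 22°C
Primer R: A+T=3, G+C=12 → Tm = 2(3)+4(12) = 54°C
22°C vs 54°C → primer R is higher.

Primer R, 54°C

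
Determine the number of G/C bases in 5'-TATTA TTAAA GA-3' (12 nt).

1

A=6, G=1, T=5, C=0
Total G or C: 1 + 0 = 1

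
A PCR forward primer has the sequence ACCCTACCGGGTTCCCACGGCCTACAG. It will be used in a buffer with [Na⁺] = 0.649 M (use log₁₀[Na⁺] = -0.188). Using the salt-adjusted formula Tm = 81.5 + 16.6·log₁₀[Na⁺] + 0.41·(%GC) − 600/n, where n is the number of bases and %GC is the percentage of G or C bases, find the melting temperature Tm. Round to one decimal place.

Length n = 27. Scanning the sequence gives T=4, C=12, A=5, G=6.
G+C = 18, so %GC = 18/27 × 100 = 66.667%
Salt term: 16.6 × (-0.188) = -3.121
GC term: 0.41 × 66.667 = 27.333; length term: −600/27 = −22.222
Tm = 81.5 + (-3.121) + 27.333 − 22.222 = 83.49 → 83.5°C

83.5°C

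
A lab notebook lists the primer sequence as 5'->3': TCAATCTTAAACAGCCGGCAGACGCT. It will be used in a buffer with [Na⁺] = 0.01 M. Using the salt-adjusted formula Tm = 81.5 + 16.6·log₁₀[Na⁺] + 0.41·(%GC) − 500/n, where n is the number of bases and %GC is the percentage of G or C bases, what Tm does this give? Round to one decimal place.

Length n = 26. G=5, C=8, T=5, A=8
G+C = 13, so %GC = 13/26 × 100 = 50%
Salt term: 16.6 × (-2) = -33.2
GC term: 0.41 × 50 = 20.5; length term: −500/26 = −19.231
Tm = 81.5 + (-33.2) + 20.5 − 19.231 = 49.569 → 49.6°C

49.6°C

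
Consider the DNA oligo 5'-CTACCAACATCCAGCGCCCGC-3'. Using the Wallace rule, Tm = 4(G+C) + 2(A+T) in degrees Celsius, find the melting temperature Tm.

70°C

Base counts: A=5, C=11, G=3, T=2
So N_AT = 7 and N_GC = 14.
Tm = 2×7 + 4×14 = 70°C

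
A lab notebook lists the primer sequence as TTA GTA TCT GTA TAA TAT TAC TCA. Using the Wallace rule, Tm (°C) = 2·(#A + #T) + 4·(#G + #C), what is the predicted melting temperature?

Base counts: T=11, C=3, A=8, G=2
AT pairs contribute 19, GC pairs contribute 5.
Tm = 2×19 + 4×5 = 58°C

58°C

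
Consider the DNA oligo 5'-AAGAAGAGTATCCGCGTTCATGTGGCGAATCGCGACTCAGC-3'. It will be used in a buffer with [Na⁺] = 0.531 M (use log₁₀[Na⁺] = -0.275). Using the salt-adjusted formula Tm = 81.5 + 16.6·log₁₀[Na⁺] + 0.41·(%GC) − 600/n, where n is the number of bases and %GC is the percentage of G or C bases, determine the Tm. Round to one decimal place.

84.3°C

Length n = 41. Base counts: T=8, C=10, A=11, G=12
G+C = 22, so %GC = 22/41 × 100 = 53.659%
Salt term: 16.6 × (-0.275) = -4.565
GC term: 0.41 × 53.659 = 22; length term: −600/41 = −14.634
Tm = 81.5 + (-4.565) + 22 − 14.634 = 84.301 → 84.3°C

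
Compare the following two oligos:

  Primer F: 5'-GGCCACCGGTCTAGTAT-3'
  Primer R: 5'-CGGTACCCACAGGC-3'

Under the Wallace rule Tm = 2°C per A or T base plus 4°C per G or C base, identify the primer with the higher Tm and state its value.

Primer F, 54°C

Primer F: A+T=7, G+C=10 → Tm = 2(7)+4(10) = 54°C
Primer R: A+T=4, G+C=10 → Tm = 2(4)+4(10) = 48°C
54°C vs 48°C → primer F is higher.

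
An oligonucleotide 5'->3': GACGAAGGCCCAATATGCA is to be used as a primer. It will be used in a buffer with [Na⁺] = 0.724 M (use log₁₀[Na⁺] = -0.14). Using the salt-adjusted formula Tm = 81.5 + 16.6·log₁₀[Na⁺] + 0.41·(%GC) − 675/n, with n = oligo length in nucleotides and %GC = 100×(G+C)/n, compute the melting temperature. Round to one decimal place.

65.2°C

Length n = 19. Scanning the sequence gives G=5, T=2, A=7, C=5.
G+C = 10, so %GC = 10/19 × 100 = 52.632%
Salt term: 16.6 × (-0.14) = -2.324
GC term: 0.41 × 52.632 = 21.579; length term: −675/19 = −35.526
Tm = 81.5 + (-2.324) + 21.579 − 35.526 = 65.229 → 65.2°C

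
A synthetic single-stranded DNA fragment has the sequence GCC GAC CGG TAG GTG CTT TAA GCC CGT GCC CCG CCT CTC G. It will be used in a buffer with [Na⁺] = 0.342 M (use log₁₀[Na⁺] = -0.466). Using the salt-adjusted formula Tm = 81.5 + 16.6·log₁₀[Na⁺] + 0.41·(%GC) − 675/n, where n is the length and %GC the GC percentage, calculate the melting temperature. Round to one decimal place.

85.6°C

Length n = 40. Scanning the sequence gives C=16, A=4, G=12, T=8.
G+C = 28, so %GC = 28/40 × 100 = 70%
Salt term: 16.6 × (-0.466) = -7.736
GC term: 0.41 × 70 = 28.7; length term: −675/40 = −16.875
Tm = 81.5 + (-7.736) + 28.7 − 16.875 = 85.589 → 85.6°C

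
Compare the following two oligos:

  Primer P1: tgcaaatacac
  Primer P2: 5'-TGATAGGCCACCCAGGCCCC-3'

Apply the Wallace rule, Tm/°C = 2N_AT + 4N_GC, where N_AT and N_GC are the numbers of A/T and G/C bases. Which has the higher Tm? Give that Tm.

Primer P1: A+T=7, G+C=4 → Tm = 2(7)+4(4) = 30°C
Primer P2: A+T=6, G+C=14 → Tm = 2(6)+4(14) = 68°C
30°C vs 68°C → primer P2 is higher.

Primer P2, 68°C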